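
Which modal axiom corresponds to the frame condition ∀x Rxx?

□p → p

The condition is reflexivity. The T schema □p → p defines it.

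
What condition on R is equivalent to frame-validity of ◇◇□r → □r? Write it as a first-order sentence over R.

∀x ∀y ∀z ((xR²y ∧ xRz) → ∃w (yRw ∧ z = w))

This is a Sahlqvist (Geach-type) schema ◇^2□^1r → □^1◇^0r.
First-order correspondent: ∀x ∀y ∀z ((xR²y ∧ xRz) → ∃w (yRw ∧ z = w)).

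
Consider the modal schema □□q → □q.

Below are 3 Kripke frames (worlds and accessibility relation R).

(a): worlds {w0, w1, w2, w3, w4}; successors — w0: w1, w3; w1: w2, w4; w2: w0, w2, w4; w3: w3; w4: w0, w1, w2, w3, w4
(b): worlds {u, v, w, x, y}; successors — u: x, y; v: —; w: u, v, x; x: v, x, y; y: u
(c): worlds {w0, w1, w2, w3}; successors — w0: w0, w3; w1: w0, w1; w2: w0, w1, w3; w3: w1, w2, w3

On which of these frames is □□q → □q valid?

The schema corresponds to density: ∀x ∀y (Rxy → ∃z (Rxz ∧ Rzy)).
(a): fails — Rw0w1 but no z with Rw0z and Rzw1.
(b): fails — Rwu but no z with Rwz and Rzu.
(c): ✓.

(c)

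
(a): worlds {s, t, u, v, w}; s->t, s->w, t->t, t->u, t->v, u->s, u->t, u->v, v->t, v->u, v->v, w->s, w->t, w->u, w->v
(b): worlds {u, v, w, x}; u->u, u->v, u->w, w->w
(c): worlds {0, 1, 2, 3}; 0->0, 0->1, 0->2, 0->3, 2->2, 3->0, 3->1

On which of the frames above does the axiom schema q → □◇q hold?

none

The schema corresponds to symmetry: ∀x ∀y (Rxy → Ryx).
(a): fails — Rwt but not Rtw.
(b): fails — Ruv but not Rvu.
(c): fails — R02 but not R20.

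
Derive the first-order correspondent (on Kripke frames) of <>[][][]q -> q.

forall x forall y (xRy -> exists w (y R^3 w & x = w))

This is a Sahlqvist (Geach-type) schema ◇^1□^3q → □^0◇^0q.
First-order correspondent: forall x forall y (xRy -> exists w (y R^3 w & x = w)).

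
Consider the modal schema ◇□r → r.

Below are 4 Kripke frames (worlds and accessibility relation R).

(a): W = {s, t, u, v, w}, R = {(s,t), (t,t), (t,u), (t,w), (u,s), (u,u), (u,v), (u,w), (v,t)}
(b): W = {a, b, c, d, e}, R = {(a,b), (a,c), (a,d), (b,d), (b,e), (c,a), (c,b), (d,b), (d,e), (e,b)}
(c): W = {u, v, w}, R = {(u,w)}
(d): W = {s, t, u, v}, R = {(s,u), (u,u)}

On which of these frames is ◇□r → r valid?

none

This is the axiom for symmetry; its first-order frame correspondent is ∀x ∀y (Rxy → Ryx).
(a): fails — Ruv but not Rvu.
(b): fails — Rde but not Red.
(c): fails — Ruw but not Rwu.
(d): fails — Rsu but not Rus.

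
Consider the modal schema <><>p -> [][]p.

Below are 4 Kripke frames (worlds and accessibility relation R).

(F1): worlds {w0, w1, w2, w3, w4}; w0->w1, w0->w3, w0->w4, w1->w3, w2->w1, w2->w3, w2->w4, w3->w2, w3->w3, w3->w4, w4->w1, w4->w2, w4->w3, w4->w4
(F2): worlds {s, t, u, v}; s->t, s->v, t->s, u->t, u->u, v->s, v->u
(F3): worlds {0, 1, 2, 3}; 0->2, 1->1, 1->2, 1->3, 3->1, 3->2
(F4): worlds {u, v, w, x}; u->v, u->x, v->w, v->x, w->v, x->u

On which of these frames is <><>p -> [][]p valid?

none

The schema corresponds to a generalized confluence (Geach) condition: forall x forall y forall z ((x R^2 y & x R^2 z) -> exists w (y = w & z = w)).
(F1): fails — w0R²w1, w0R²w2 but w1 ≠ w2.
(F2): fails — sR²s, sR²u but s ≠ u.
(F3): fails — 1R²1, 1R²2 but 1 ≠ 2.
(F4): fails — uR²u, uR²w but u ≠ w.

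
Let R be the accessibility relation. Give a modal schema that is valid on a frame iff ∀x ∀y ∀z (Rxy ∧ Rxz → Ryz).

This is the Euclidean property; the standard corresponding axiom is 5: ◇s → □◇s.
Suppose ◇s→□◇s is valid. Take Rxy, Rxz and set V(s)={y}. Then ◇s at x, so □◇s at x, so ◇s at z, so some w with Rzw has s; w=y, i.e. Rzy. By symmetry of the argument, Ryz.

◇s → □◇s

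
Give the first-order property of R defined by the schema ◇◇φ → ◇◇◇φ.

This is a Sahlqvist (Geach-type) schema ◇^2□^0φ → □^0◇^3φ.
Minimal-valuation argument: fix x; take any y with xR^2y and any z with xR^0z. Set V(φ) to the set of worlds R-reachable from y in exactly 0 steps. Then □^0φ holds at y, so the antecedent holds at x; validity forces ◇^3φ at z, giving a w with zR^3w and yR^0w.
First-order correspondent: ∀x ∀y (xR²y → ∃w (y = w ∧ xR³w)).

∀x ∀y (xR²y → ∃w (y = w ∧ xR³w))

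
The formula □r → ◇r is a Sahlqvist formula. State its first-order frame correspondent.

seriality

Suppose □r→◇r is valid. At any x set V(r)=W. Then □r at x, so ◇r at x, so x has a successor.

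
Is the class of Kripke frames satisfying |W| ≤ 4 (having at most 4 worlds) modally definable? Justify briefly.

Not definable by any modal formula

Any modally definable frame class is closed under disjoint unions.
Any modal formula valid on each of 5 disjoint one-world frames is valid on their disjoint union (validity is preserved under disjoint unions). Each one-world frame has |W|=1≤4, but the union has |W|=5.
So no modal formula (or set of formulas) defines exactly the |W|≤4 frames.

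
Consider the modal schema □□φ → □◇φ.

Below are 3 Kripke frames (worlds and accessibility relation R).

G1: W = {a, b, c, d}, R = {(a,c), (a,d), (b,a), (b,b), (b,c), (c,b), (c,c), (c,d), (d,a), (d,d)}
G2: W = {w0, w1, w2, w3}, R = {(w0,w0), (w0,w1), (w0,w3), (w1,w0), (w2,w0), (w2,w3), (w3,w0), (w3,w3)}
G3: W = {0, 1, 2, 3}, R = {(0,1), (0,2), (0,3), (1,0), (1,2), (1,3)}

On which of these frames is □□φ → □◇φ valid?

G1, G2

The schema corresponds to a generalized confluence (Geach) condition: ∀x ∀z (xRz → ∃w (xR²w ∧ zRw)).
G1: holds.
G2: holds.
G3: fails — 0R2 but no w with 0R²w and 2Rw.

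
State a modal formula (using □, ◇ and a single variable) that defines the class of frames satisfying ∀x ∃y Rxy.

This is seriality; the standard corresponding axiom is D: □s → ◇s.
Suppose □s→◇s is valid. At any x set V(s)=W. Then □s at x, so ◇s at x, so x has a successor.

□s → ◇s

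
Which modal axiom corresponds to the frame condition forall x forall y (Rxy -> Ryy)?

The condition is shift-reflexivity. The T□ schema □(□r → r) defines it.
Suppose □(□r→r) is valid. Take Rxy and set V(r)={w : Ryw}. Then at y, □r holds; since □(□r→r) at x, □r→r at y, so r at y, i.e. Ryy.

□(□r → r)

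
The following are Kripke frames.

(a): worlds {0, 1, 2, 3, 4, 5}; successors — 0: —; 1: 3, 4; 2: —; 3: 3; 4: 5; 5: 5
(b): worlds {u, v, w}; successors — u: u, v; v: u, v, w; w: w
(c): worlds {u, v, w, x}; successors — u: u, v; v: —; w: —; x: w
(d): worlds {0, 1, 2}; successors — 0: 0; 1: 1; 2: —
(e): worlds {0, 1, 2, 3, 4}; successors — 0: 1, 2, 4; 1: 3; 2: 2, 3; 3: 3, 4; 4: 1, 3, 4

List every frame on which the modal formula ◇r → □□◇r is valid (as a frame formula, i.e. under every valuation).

Frame correspondent (Sahlqvist): ∀x ∀y ∀z ((xRy ∧ xR²z) → ∃w (y = w ∧ zRw)) — i.e. a generalized confluence (Geach) condition.
(a): fails — 1R3, 1R²5 but no w with 3=w and 5Rw.
(b): fails — uRu, uR²w but no t with u=t and wRt.
(c): fails — uRu, uR²v but no t with u=t and vRt.
(d): ✓.
(e): fails — 0R1, 0R²1 but no w with 1=w and 1Rw.
Valid on: (d).

(d)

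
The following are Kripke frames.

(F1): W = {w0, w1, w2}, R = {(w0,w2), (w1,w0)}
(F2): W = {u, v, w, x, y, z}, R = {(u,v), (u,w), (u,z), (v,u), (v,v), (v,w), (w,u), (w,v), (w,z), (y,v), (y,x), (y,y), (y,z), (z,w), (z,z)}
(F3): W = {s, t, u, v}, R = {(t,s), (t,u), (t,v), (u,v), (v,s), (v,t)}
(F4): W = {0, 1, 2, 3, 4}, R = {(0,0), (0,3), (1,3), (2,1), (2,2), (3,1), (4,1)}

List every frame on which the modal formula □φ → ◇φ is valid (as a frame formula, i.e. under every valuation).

The schema corresponds to seriality: ∀x ∃y Rxy.
(F1): fails — world w2 has no successor.
(F2): fails — world x has no successor.
(F3): fails — world s has no successor.
(F4): holds.

(F4)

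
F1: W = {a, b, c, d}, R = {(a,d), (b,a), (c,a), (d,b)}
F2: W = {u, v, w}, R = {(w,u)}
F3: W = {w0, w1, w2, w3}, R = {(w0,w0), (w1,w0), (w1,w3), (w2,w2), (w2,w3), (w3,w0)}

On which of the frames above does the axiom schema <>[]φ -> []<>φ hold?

F1

The schema corresponds to convergence: forall x forall y forall z (Rxy & Rxz -> exists w (Ryw & Rzw)).
F1: ✓.
F2: fails — Rwu and Rwu but u and u have no common successor.
F3: fails — Rw2w2 and Rw2w3 but w2 and w3 have no common successor.
Valid on: F1.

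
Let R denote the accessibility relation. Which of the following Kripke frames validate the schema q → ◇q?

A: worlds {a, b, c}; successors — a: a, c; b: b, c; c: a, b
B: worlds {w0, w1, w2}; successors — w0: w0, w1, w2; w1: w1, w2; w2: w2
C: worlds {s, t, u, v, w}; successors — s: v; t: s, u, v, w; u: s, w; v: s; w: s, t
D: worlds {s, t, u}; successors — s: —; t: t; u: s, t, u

Frame correspondent (Sahlqvist): ∀x Rxx — i.e. reflexivity.
A: fails — world c does not see itself.
B: holds.
C: fails — world s does not see itself.
D: fails — world s does not see itself.

B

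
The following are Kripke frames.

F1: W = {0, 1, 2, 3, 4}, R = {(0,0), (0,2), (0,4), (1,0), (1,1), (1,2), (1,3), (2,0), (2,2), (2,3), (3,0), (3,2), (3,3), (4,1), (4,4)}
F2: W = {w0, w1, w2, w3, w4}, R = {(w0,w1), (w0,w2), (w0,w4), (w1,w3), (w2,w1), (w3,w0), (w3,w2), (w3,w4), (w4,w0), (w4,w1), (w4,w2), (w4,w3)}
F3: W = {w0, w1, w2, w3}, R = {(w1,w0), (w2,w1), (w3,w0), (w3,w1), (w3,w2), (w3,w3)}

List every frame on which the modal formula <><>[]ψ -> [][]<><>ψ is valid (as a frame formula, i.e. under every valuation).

The schema corresponds to a generalized confluence (Geach) condition: forall x forall y forall z ((x R^2 y & x R^2 z) -> exists w (yRw & z R^2 w)).
F1: holds.
F2: fails — w0R²w0, w0R²w2 but no w with w0Rw and w2R²w.
F3: fails — w2R²w0, w2R²w0 but no w with w0Rw and w0R²w.

F1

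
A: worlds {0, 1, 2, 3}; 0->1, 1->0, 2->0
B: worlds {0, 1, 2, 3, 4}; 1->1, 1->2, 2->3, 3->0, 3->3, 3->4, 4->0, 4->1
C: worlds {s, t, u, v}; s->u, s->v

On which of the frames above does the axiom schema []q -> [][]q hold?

Frame correspondent (Sahlqvist): forall x forall y forall z (Rxy & Ryz -> Rxz) — i.e. transitivity.
A: fails — R01 and R10 but not R00.
B: fails — R34 and R41 but not R31.
C: condition met.

C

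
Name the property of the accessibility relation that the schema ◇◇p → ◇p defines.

transitivity: ∀x ∀y ∀z (Rxy ∧ Ryz → Rxz)

This schema is equivalent to the 4 axiom □p → □□p.
Its frame correspondent is transitivity — ∀x ∀y ∀z (Rxy ∧ Ryz → Rxz).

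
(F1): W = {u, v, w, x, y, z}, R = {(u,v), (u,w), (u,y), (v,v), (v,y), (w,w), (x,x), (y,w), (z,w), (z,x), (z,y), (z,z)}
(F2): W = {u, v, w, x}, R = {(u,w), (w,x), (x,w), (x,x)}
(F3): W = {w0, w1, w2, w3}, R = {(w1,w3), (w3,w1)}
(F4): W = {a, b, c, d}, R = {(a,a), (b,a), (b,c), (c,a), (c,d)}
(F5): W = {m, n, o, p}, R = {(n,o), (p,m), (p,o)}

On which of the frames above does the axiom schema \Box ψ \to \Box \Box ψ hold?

(F5)

This is the axiom for transitivity; its first-order frame correspondent is \forall x \forall y \forall z (Rxy \wedge Ryz \to Rxz).
(F1): fails — Rvy and Ryw but not Rvw.
(F2): fails — Ruw and Rwx but not Rux.
(F3): fails — Rw3w1 and Rw1w3 but not Rw3w3.
(F4): fails — Rbc and Rcd but not Rbd.
(F5): satisfies the condition.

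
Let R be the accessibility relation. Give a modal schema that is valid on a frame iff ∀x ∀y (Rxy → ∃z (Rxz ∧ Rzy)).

□□r → □r

The condition is density. The C4 schema □□r → □r defines it.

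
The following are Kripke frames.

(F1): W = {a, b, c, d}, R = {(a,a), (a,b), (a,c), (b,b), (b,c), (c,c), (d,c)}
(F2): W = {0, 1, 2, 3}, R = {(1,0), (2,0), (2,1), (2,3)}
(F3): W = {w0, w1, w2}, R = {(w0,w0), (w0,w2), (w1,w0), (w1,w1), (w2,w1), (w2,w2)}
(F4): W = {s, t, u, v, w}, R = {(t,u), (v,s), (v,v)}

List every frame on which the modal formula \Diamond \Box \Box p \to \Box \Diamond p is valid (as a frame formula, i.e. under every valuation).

Frame correspondent (Sahlqvist): \forall x \forall y \forall z ((xRy \wedge xRz) \to \exists w (y R^2 w \wedge zRw)) — i.e. a generalized confluence (Geach) condition.
(F1): holds.
(F2): fails — 1R0, 1R0 but no w with 0R²w and 0Rw.
(F3): holds.
(F4): fails — tRu, tRu but no w* with uR²w* and uRw*.

(F1), (F3)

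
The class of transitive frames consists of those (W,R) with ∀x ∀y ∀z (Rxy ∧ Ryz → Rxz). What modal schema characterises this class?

This is transitivity; the standard corresponding axiom is 4: □ψ → □□ψ.
Suppose □ψ→□□ψ is valid. Take Rxy, Ryz and set V(ψ)={w : Rxw}. Then □ψ at x, so □□ψ at x, so □ψ at y, so ψ at z, i.e. Rxz.

□ψ → □□ψ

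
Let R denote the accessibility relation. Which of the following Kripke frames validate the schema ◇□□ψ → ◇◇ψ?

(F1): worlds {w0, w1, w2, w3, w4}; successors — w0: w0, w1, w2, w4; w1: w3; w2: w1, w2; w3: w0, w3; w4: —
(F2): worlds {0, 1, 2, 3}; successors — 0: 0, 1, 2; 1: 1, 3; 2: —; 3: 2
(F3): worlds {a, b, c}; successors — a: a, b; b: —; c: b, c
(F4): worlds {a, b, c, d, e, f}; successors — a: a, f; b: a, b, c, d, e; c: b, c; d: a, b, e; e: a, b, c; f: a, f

(F4)

The schema corresponds to a generalized confluence (Geach) condition: ∀x ∀y (xRy → ∃w (yR²w ∧ xR²w)).
(F1): fails — w0Rw4 but no w with w4R²w and w0R²w.
(F2): fails — 0R2 but no w with 2R²w and 0R²w.
(F3): fails — aRb but no w with bR²w and aR²w.
(F4): condition met.
Valid on: (F4).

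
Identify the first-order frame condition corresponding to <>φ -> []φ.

Suppose ◇φ→□φ is valid. Take Rxy, Rxz and set V(φ)={y}. Then ◇φ at x, so □φ at x, so φ at z, i.e. z=y.

Partial functionality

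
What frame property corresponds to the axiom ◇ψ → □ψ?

partial functionality: ∀x ∀y ∀z (Rxy ∧ Rxz → y = z)

Suppose ◇ψ→□ψ is valid. Take Rxy, Rxz and set V(ψ)={y}. Then ◇ψ at x, so □ψ at x, so ψ at z, i.e. z=y.
Conversely, any frame satisfying ∀x ∀y ∀z (Rxy ∧ Rxz → y = z) validates the schema.
Frame condition: ∀x ∀y ∀z (Rxy ∧ Rxz → y = z).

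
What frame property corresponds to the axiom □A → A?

reflexivity: ∀x Rxx

Suppose □A→A is valid. At any x set V(A)={w : Rxw}. Then □A holds at x, so A holds at x, i.e. Rxx.
Conversely, any frame satisfying ∀x Rxx validates the schema.
So the correspondent is reflexivity.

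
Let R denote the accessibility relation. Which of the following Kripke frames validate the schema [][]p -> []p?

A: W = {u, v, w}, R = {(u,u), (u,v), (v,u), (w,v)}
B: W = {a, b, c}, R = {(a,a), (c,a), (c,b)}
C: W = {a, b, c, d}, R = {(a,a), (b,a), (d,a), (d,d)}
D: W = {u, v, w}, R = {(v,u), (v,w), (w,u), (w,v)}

The schema corresponds to density: forall x forall y (Rxy -> exists z (Rxz & Rzy)).
A: fails — Rwv but no z with Rwz and Rzv.
B: fails — Rcb but no z with Rcz and Rzb.
C: condition met.
D: fails — Rwv but no z with Rwz and Rzv.

C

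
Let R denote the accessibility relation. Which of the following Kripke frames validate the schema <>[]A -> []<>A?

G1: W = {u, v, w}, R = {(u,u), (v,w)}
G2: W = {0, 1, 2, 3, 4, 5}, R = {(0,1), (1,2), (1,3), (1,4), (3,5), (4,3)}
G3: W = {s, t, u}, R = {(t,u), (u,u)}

The schema corresponds to convergence: forall x forall y forall z (Rxy & Rxz -> exists w (Ryw & Rzw)).
G1: fails — Rvw and Rvw but w and w have no common successor.
G2: fails — R12 and R12 but 2 and 2 have no common successor.
G3: satisfies the condition.

G3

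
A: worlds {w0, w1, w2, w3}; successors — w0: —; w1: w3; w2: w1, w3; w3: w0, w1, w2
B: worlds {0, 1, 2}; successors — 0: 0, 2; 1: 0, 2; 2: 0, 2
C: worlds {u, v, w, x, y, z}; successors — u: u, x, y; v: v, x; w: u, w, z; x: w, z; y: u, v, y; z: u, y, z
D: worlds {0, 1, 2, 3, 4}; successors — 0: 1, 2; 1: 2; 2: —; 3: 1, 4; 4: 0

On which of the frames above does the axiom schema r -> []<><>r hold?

none

Frame correspondent (Sahlqvist): forall x forall z (xRz -> exists w (x = w & z R^2 w)) — i.e. a generalized confluence (Geach) condition.
A: fails — w2Rw3 but no w with w2=w and w3R²w.
B: fails — 1R0 but no w with 1=w and 0R²w.
C: fails — vRx but no t with v=t and xR²t.
D: fails — 0R1 but no w with 0=w and 1R²w.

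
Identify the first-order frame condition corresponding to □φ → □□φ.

transitivity

This is the 4 axiom.
It corresponds to transitivity: ∀x ∀y ∀z (Rxy ∧ Ryz → Rxz).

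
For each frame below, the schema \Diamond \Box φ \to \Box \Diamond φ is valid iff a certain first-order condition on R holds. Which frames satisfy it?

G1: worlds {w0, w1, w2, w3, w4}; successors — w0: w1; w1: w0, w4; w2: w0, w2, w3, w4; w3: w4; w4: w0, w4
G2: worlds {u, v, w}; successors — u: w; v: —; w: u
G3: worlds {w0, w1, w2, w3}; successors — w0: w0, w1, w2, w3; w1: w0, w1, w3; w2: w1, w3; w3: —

G2

Frame correspondent (Sahlqvist): \forall x \forall y \forall z (Rxy \wedge Rxz \to \exists w (Ryw \wedge Rzw)) — i.e. convergence.
G1: fails — Rw1w0 and Rw1w4 but w0 and w4 have no common successor.
G2: holds.
G3: fails — Rw0w1 and Rw0w3 but w1 and w3 have no common successor.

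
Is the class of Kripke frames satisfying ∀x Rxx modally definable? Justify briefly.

Yes — defined by □q → q

This is a Sahlqvist condition; the T axiom □q → q defines it.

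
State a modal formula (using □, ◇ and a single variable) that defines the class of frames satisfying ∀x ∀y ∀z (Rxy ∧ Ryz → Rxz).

□ψ → □□ψ

The condition is transitivity. The 4 schema □ψ → □□ψ defines it.
Suppose □ψ→□□ψ is valid. Take Rxy, Ryz and set V(ψ)={w : Rxw}. Then □ψ at x, so □□ψ at x, so □ψ at y, so ψ at z, i.e. Rxz.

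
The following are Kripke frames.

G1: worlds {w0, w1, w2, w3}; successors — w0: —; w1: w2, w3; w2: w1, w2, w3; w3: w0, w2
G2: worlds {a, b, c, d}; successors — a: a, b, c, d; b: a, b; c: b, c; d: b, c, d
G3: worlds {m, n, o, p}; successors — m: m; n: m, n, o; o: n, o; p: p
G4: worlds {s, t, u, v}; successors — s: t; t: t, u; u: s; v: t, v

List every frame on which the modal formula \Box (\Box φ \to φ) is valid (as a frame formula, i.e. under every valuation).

G2, G3

Frame correspondent (Sahlqvist): \forall x \forall y (Rxy \to Ryy) — i.e. shift-reflexivity.
G1: fails — Rw1w3 but not Rw3w3.
G2: ✓.
G3: ✓.
G4: fails — Rus but not Rss.
Valid on: G2, G3.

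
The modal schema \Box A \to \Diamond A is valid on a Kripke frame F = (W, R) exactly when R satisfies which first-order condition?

seriality: \forall x \exists y Rxy

Suppose □A→◇A is valid. At any x set V(A)=W. Then □A at x, so ◇A at x, so x has a successor.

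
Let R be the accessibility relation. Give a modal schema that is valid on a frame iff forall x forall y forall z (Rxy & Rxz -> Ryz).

A defining formula is ◇p → □◇p (the 5 axiom).
Suppose ◇p→□◇p is valid. Take Rxy, Rxz and set V(p)={y}. Then ◇p at x, so □◇p at x, so ◇p at z, so some w with Rzw has p; w=y, i.e. Rzy. By symmetry of the argument, Ryz.

◇p → □◇p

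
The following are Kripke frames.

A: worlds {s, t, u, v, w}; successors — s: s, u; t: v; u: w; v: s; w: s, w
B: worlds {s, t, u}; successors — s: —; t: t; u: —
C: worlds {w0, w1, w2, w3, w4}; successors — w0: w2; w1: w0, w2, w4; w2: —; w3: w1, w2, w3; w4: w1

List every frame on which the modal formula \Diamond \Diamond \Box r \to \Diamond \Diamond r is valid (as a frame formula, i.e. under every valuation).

B

Frame correspondent (Sahlqvist): \forall x \forall y (x R^2 y \to \exists w (yRw \wedge x R^2 w)) — i.e. a generalized confluence (Geach) condition.
A: fails — vR²u but no w* with uRw* and vR²w*.
B: holds.
C: fails — w1R²w2 but no w with w2Rw and w1R²w.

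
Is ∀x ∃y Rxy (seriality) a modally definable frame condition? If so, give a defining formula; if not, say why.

Yes, by □r → ◇r

This is a Sahlqvist condition; the D axiom □r → ◇r defines it.
Suppose □r→◇r is valid. At any x set V(r)=W. Then □r at x, so ◇r at x, so x has a successor.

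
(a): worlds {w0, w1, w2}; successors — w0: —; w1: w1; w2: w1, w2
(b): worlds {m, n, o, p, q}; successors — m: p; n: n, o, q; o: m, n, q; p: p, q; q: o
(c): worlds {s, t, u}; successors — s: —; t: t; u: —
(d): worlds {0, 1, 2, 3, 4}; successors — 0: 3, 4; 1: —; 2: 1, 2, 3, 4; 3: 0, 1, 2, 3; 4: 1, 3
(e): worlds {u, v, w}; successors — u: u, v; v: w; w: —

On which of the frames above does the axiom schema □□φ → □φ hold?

The schema corresponds to density: ∀x ∀y (Rxy → ∃z (Rxz ∧ Rzy)).
(a): ✓.
(b): fails — Rom but no z with Roz and Rzm.
(c): ✓.
(d): fails — R04 but no z with R0z and Rz4.
(e): fails — Rvw but no z with Rvz and Rzw.
Valid on: (a), (c).

(a), (c)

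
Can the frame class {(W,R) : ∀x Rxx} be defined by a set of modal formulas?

The condition is reflexivity. A defining modal formula is □q → q.

Definable; □q → q defines it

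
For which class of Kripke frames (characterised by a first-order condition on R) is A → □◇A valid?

Suppose A→□◇A is valid. Take Rxy and set V(A)={x}. Then A at x, so □◇A at x, so ◇A at y, so some z with Ryz has A; z=x, i.e. Ryx.

Symmetry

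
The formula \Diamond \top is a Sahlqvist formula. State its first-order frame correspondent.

seriality

This schema is equivalent to the D axiom □q → ◇q.
It corresponds to seriality: \forall x \exists y Rxy.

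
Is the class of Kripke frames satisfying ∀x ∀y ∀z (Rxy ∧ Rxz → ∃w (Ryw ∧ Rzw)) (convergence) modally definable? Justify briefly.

Yes, by ◇□q → □◇q

This is a Sahlqvist condition; the .2 axiom ◇□q → □◇q defines it.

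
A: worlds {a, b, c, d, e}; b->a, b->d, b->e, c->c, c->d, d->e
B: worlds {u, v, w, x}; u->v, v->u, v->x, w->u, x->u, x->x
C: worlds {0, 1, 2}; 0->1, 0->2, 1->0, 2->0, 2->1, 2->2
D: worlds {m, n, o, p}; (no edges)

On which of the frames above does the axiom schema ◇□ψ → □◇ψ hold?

This is the axiom for convergence; its first-order frame correspondent is ∀x ∀y ∀z (Rxy ∧ Rxz → ∃w (Ryw ∧ Rzw)).
A: fails — Rba and Rba but a and a have no common successor.
B: fails — Rvu and Rvx but u and x have no common successor.
C: fails — R20 and R21 but 0 and 1 have no common successor.
D: condition met.

D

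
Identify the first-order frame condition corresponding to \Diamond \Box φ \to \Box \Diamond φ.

convergence: \forall x \forall y \forall z (Rxy \wedge Rxz \to \exists w (Ryw \wedge Rzw))

Suppose ◇□φ→□◇φ is valid. Take Rxy, Rxz and set V(φ)={w : Ryw}. Then □φ at y so ◇□φ at x, so □◇φ at x, so ◇φ at z, giving w with Rzw and Ryw.
Conversely, any frame satisfying \forall x \forall y \forall z (Rxy \wedge Rxz \to \exists w (Ryw \wedge Rzw)) validates the schema.
So the correspondent is convergence.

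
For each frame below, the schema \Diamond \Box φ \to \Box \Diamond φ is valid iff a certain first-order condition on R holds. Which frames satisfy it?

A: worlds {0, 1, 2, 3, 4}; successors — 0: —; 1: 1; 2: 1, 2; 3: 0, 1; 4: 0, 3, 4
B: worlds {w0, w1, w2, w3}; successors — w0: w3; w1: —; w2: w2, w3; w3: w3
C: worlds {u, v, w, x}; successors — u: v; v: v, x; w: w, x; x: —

The schema corresponds to convergence: \forall x \forall y \forall z (Rxy \wedge Rxz \to \exists w (Ryw \wedge Rzw)).
A: fails — R31 and R30 but 1 and 0 have no common successor.
B: satisfies the condition.
C: fails — Rvv and Rvx but v and x have no common successor.

B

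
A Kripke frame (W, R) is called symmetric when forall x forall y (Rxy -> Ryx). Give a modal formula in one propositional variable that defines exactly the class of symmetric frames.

r → □◇r

The condition is symmetry. The B schema r → □◇r defines it.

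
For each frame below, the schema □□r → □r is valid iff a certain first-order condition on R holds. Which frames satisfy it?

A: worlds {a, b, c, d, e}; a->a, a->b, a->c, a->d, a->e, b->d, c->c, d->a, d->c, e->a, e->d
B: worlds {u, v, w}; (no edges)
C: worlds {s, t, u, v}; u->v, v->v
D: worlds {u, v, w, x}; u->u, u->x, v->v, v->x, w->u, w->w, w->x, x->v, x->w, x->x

B, C, D

Frame correspondent (Sahlqvist): ∀x ∀y (Rxy → ∃z (Rxz ∧ Rzy)) — i.e. density.
A: fails — Rbd but no z with Rbz and Rzd.
B: satisfies the condition.
C: satisfies the condition.
D: satisfies the condition.
Valid on: B, C, D.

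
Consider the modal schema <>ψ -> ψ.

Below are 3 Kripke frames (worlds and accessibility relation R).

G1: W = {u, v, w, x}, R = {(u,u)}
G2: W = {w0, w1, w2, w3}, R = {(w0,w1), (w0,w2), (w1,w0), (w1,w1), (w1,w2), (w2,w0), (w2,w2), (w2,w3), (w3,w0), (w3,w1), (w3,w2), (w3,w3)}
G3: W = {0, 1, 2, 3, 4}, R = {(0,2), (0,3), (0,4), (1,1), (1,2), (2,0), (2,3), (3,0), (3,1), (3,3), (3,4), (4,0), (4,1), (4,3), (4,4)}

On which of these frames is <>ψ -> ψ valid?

G1

The schema corresponds to a generalized confluence (Geach) condition: forall x forall y (xRy -> exists w (y = w & x = w)).
G1: satisfies the condition.
G2: fails — w0Rw1 but w1 ≠ w0.
G3: fails — 0R2 but 2 ≠ 0.
Valid on: G1.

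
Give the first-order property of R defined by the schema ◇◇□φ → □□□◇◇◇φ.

This is a Sahlqvist (Geach-type) schema ◇^2□^1φ → □^3◇^3φ.
Minimal-valuation argument: fix x; take any y with xR^2y and any z with xR^3z. Set V(φ) to the set of worlds R-reachable from y in exactly 1 step. Then □^1φ holds at y, so the antecedent holds at x; validity forces ◇^3φ at z, giving a w with zR^3w and yR^1w.
First-order correspondent: ∀x ∀y ∀z ((xR²y ∧ xR³z) → ∃w (yRw ∧ zR³w)).

∀x ∀y ∀z ((xR²y ∧ xR³z) → ∃w (yRw ∧ zR³w))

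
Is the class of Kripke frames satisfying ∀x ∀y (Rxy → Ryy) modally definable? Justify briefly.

Yes, by □(□p → p)

The condition is shift-reflexivity. A defining modal formula is □(□p → p).
Suppose □(□p→p) is valid. Take Rxy and set V(p)={w : Ryw}. Then at y, □p holds; since □(□p→p) at x, □p→p at y, so p at y, i.e. Ryy.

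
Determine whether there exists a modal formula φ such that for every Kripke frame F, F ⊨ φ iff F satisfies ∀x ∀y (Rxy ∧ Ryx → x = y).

No — not modally definable

Modal frame validity is preserved under surjective bounded morphisms.
The 4-cycle (worlds a,b,c,d with a→b→c→d→a) is antisymmetric. Sending even-indexed worlds to a and odd-indexed worlds to b is a surjective bounded morphism onto the two-world frame with a↔b, which is not antisymmetric.
Hence antisymmetry is not modally definable.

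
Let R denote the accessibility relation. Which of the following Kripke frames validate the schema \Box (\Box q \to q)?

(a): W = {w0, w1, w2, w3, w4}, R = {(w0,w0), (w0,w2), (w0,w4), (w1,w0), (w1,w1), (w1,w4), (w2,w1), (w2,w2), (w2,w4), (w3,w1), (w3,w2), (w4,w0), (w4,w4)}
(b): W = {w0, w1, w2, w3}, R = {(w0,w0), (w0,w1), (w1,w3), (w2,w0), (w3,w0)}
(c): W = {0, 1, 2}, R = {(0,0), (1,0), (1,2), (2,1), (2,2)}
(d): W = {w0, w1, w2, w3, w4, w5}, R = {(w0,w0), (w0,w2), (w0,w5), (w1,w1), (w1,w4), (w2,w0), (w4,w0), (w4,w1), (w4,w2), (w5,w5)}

(a)

The schema corresponds to shift-reflexivity: \forall x \forall y (Rxy \to Ryy).
(a): holds.
(b): fails — Rw1w3 but not Rw3w3.
(c): fails — R21 but not R11.
(d): fails — Rw0w2 but not Rw2w2.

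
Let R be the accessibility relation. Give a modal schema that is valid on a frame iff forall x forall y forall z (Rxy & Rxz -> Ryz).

The condition is the Euclidean property. The 5 schema ◇p → □◇p defines it.
Suppose ◇p→□◇p is valid. Take Rxy, Rxz and set V(p)={y}. Then ◇p at x, so □◇p at x, so ◇p at z, so some w with Rzw has p; w=y, i.e. Rzy. By symmetry of the argument, Ryz.

◇p → □◇p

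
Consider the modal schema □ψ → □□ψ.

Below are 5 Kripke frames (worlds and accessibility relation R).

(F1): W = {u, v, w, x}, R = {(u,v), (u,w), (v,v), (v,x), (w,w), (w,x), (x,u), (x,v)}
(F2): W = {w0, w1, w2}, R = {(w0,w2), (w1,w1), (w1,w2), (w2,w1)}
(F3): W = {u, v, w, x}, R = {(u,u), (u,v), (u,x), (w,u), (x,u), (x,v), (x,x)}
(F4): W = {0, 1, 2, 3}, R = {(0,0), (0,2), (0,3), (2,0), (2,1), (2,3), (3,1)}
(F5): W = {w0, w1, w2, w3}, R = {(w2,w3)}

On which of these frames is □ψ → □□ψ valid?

(F5)

This is the axiom for transitivity; its first-order frame correspondent is ∀x ∀y ∀z (Rxy ∧ Ryz → Rxz).
(F1): fails — Ruv and Rvx but not Rux.
(F2): fails — Rw0w2 and Rw2w1 but not Rw0w1.
(F3): fails — Rwu and Ruv but not Rwv.
(F4): fails — R02 and R21 but not R01.
(F5): holds.
Valid on: (F5).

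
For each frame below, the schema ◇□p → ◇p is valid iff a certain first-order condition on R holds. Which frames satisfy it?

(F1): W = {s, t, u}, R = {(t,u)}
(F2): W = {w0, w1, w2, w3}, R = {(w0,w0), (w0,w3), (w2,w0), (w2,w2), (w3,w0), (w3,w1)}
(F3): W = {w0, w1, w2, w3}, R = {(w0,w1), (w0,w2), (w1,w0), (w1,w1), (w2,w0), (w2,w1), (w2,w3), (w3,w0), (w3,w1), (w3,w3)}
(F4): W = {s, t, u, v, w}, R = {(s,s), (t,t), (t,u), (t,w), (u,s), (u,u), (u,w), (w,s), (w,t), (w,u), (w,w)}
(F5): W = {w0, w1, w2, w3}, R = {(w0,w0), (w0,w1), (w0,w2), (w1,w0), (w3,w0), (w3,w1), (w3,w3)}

(F3), (F4)

The schema corresponds to a generalized confluence (Geach) condition: ∀x ∀y (xRy → ∃w (yRw ∧ xRw)).
(F1): fails — tRu but no w with uRw and tRw.
(F2): fails — w3Rw1 but no w with w1Rw and w3Rw.
(F3): condition met.
(F4): condition met.
(F5): fails — w0Rw2 but no w with w2Rw and w0Rw.
Valid on: (F3), (F4).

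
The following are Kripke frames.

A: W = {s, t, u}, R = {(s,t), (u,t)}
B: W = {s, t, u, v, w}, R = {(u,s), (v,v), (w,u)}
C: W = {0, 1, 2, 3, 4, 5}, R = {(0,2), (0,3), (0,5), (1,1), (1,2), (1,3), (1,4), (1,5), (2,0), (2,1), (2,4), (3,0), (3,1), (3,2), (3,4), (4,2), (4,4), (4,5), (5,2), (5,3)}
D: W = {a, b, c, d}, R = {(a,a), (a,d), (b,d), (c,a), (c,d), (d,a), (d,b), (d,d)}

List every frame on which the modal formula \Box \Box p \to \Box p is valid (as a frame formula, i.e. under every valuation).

D

Frame correspondent (Sahlqvist): \forall x \forall y (Rxy \to \exists z (Rxz \wedge Rzy)) — i.e. density.
A: fails — Rut but no z with Ruz and Rzt.
B: fails — Rus but no z with Ruz and Rzs.
C: fails — R53 but no z with R5z and Rz3.
D: condition met.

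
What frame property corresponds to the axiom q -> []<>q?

Suppose q→□◇q is valid. Take Rxy and set V(q)={x}. Then q at x, so □◇q at x, so ◇q at y, so some z with Ryz has q; z=x, i.e. Ryx.
Conversely, on a frame with symmetry the schema holds at every world under every valuation.
Frame condition: forall x forall y (Rxy -> Ryx).

symmetry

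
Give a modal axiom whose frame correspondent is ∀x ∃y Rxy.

□ψ → ◇ψ

The condition is seriality. The D schema □ψ → ◇ψ defines it.
Suppose □ψ→◇ψ is valid. At any x set V(ψ)=W. Then □ψ at x, so ◇ψ at x, so x has a successor.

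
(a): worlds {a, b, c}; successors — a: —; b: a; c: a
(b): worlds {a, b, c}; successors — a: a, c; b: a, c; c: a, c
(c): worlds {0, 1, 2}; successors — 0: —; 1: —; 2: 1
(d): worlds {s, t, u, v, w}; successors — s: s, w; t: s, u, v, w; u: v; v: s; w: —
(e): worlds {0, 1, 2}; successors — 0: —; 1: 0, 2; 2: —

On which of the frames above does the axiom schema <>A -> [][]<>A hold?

This is the axiom for a generalized confluence (Geach) condition; its first-order frame correspondent is forall x forall y forall z ((xRy & x R^2 z) -> exists w (y = w & zRw)).
(a): holds.
(b): holds.
(c): holds.
(d): fails — sRs, sR²w but no w* with s=w* and wRw*.
(e): holds.
Valid on: (a), (b), (c), (e).

(a), (b), (c), (e)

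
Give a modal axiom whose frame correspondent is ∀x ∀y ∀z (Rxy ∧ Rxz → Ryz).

A defining formula is ◇r → □◇r (the 5 axiom).
Suppose ◇r→□◇r is valid. Take Rxy, Rxz and set V(r)={y}. Then ◇r at x, so □◇r at x, so ◇r at z, so some w with Rzw has r; w=y, i.e. Rzy. By symmetry of the argument, Ryz.

◇r → □◇r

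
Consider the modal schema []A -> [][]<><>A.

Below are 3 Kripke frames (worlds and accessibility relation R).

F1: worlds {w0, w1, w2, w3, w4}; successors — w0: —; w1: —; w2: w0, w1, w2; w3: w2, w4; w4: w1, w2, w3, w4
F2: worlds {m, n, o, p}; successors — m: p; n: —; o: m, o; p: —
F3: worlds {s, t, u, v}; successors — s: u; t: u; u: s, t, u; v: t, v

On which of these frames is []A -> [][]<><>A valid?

Frame correspondent (Sahlqvist): forall x forall z (x R^2 z -> exists w (xRw & z R^2 w)) — i.e. a generalized confluence (Geach) condition.
F1: fails — w2R²w0 but no w with w2Rw and w0R²w.
F2: fails — oR²m but no w with oRw and mR²w.
F3: condition met.
Valid on: F3.

F3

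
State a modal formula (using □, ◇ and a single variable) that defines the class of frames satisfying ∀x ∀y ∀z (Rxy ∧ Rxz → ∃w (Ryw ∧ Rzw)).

◇□r → □◇r

A defining formula is ◇□r → □◇r (the .2 axiom).
Suppose ◇□r→□◇r is valid. Take Rxy, Rxz and set V(r)={w : Ryw}. Then □r at y so ◇□r at x, so □◇r at x, so ◇r at z, giving w with Rzw and Ryw.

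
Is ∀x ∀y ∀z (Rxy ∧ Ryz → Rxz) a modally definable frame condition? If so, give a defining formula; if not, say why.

Yes — defined by □r → □□r

This is a Sahlqvist condition; the 4 axiom □r → □□r defines it.
Suppose □r→□□r is valid. Take Rxy, Ryz and set V(r)={w : Rxw}. Then □r at x, so □□r at x, so □r at y, so r at z, i.e. Rxz.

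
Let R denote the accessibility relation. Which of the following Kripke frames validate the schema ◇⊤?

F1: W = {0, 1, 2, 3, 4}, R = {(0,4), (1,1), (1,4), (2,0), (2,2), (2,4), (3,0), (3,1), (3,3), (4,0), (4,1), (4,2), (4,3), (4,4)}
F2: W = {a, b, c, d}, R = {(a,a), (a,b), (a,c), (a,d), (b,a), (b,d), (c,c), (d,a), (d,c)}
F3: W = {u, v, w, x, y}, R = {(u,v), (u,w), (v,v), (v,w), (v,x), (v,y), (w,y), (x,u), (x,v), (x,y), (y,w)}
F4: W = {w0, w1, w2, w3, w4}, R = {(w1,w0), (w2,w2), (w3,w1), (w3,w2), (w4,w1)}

The schema corresponds to seriality: ∀x ∃y Rxy.
F1: holds.
F2: holds.
F3: holds.
F4: fails — world w0 has no successor.

F1, F2, F3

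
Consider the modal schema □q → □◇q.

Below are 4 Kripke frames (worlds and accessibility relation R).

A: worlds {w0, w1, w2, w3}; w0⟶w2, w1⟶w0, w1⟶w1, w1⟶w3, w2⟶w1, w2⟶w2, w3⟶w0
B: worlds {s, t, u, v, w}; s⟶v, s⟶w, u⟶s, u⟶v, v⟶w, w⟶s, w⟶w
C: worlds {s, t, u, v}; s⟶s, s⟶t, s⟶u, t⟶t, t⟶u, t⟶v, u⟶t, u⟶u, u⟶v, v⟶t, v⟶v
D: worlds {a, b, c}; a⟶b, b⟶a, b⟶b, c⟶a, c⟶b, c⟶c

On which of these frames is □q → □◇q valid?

C, D

Frame correspondent (Sahlqvist): ∀x ∀z (xRz → ∃w (xRw ∧ zRw)) — i.e. a generalized confluence (Geach) condition.
A: fails — w1Rw0 but no w with w1Rw and w0Rw.
B: fails — uRv but no w* with uRw* and vRw*.
C: satisfies the condition.
D: satisfies the condition.
Valid on: C, D.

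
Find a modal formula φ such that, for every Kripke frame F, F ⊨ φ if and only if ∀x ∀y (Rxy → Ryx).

This is symmetry; the standard corresponding axiom is B: s → □◇s.
Suppose s→□◇s is valid. Take Rxy and set V(s)={x}. Then s at x, so □◇s at x, so ◇s at y, so some z with Ryz has s; z=x, i.e. Ryx.

s → □◇s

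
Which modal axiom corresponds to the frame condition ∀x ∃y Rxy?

□r → ◇r

This is seriality; the standard corresponding axiom is D: □r → ◇r.
Suppose □r→◇r is valid. At any x set V(r)=W. Then □r at x, so ◇r at x, so x has a successor.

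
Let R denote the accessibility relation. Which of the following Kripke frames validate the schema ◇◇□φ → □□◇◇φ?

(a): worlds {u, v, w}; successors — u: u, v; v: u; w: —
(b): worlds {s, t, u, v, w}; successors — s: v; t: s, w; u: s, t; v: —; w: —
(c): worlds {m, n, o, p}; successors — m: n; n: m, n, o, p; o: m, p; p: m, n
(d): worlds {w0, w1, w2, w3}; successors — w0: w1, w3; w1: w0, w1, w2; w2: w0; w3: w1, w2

This is the axiom for a generalized confluence (Geach) condition; its first-order frame correspondent is ∀x ∀y ∀z ((xR²y ∧ xR²z) → ∃w (yRw ∧ zR²w)).
(a): holds.
(b): fails — tR²v, tR²v but no w* with vRw* and vR²w*.
(c): holds.
(d): fails — w0R²w2, w0R²w2 but no w with w2Rw and w2R²w.

(a), (c)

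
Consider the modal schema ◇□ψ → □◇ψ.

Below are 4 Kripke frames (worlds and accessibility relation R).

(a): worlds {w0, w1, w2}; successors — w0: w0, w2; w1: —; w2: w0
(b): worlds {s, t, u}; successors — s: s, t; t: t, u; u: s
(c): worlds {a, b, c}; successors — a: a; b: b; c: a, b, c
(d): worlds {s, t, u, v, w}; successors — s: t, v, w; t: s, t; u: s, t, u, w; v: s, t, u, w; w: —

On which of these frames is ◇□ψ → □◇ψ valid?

(a)

Frame correspondent (Sahlqvist): ∀x ∀y ∀z (Rxy ∧ Rxz → ∃w (Ryw ∧ Rzw)) — i.e. convergence.
(a): condition met.
(b): fails — Rtt and Rtu but t and u have no common successor.
(c): fails — Rcb and Rca but b and a have no common successor.
(d): fails — Rsv and Rsw but v and w have no common successor.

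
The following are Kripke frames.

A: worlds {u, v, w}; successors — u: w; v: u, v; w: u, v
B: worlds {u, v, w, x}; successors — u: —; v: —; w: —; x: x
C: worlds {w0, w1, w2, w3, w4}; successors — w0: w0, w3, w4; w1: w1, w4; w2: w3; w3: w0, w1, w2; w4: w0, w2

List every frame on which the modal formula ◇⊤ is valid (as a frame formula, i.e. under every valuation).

A, C

This is the axiom for seriality; its first-order frame correspondent is ∀x ∃y Rxy.
A: ✓.
B: fails — world u has no successor.
C: ✓.
Valid on: A, C.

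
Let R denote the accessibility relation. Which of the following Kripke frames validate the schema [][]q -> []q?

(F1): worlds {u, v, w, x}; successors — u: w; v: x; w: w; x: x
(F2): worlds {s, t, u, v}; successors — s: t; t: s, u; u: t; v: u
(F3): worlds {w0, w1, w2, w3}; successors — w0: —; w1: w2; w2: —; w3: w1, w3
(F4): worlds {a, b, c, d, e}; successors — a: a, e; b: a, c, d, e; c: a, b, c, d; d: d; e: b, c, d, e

(F1), (F4)

The schema corresponds to density: forall x forall y (Rxy -> exists z (Rxz & Rzy)).
(F1): condition met.
(F2): fails — Rut but no z with Ruz and Rzt.
(F3): fails — Rw1w2 but no z with Rw1z and Rzw2.
(F4): condition met.
Valid on: (F1), (F4).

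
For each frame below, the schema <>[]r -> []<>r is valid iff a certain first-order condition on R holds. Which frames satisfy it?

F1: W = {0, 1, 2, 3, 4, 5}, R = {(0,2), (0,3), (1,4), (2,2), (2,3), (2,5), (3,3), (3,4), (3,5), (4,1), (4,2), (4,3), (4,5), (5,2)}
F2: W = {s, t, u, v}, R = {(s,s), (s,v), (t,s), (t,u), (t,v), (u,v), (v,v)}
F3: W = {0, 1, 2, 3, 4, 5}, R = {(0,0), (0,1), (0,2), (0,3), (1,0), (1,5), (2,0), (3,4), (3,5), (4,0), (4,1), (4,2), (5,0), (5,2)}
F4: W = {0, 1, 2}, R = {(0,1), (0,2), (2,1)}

F2

Frame correspondent (Sahlqvist): forall x forall y forall z (Rxy & Rxz -> exists w (Ryw & Rzw)) — i.e. convergence.
F1: fails — R25 and R23 but 5 and 3 have no common successor.
F2: holds.
F3: fails — R00 and R03 but 0 and 3 have no common successor.
F4: fails — R01 and R01 but 1 and 1 have no common successor.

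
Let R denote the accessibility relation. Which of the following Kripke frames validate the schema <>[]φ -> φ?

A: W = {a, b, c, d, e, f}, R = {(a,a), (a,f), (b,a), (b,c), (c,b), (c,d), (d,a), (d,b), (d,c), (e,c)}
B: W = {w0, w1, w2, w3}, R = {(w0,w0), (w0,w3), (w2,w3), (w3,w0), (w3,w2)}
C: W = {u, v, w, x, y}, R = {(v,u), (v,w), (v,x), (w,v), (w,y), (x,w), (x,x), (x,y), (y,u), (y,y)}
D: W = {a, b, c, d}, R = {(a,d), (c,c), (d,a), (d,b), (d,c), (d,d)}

This is the axiom for symmetry; its first-order frame correspondent is forall x forall y (Rxy -> Ryx).
A: fails — Rda but not Rad.
B: holds.
C: fails — Rxw but not Rwx.
D: fails — Rdc but not Rcd.
Valid on: B.

B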